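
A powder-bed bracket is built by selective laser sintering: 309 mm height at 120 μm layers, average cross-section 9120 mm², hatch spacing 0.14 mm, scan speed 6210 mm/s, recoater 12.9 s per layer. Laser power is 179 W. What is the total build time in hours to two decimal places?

16.73 hours

Number of layers: 309 / 0.12 → 2575 (rounded up).
Per-layer scan distance = 9120 / 0.14, so 65142.9 mm.
Per-layer scan time: 65142.9 / 6210 → 10.49 s.
Per-layer time = 10.49 + 12.9, so 23.39 s.
Build time = 2575 × 23.39 = 60229.25 s = 16.73 hours.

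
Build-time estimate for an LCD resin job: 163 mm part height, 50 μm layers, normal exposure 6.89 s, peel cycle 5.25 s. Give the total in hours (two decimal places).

10.99 hours

Number of layers: 163 / 0.05 → 3260 (rounded up).
Per-layer time = 6.89 + 5.25, so 12.14 s.
Total = 3260 × 12.14 = 39576.4 s = 10.99 hours.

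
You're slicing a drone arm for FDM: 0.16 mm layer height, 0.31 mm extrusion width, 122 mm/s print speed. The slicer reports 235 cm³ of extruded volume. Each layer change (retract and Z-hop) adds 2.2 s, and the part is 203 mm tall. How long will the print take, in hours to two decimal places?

11.56 hours

Bead cross-section = 0.16 × 0.31, so 0.0496 mm².
Toolpath length = 235 cm³ / 0.0496 mm² = 235000 / 0.0496 = 4737903.2 mm.
Print-move time = 4737903.2 / 122 = 38835.3 s.
Layer count = ceil(203 / 0.16) = 1269.
Layer-change overhead = 1269 × 2.2, so 2791.8 s.
Altogether 38835.3 + 2791.8 = 41627.1 s, i.e. 11.56 hours.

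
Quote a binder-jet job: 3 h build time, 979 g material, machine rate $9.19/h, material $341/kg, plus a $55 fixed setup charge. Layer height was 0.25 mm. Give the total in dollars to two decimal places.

Time charge = 9.19 × 3, so $27.57.
Material cost: 341 × 979/1000 → $333.839.
Adding setup: 27.57 + 333.839 + 55 → 416.409 ≈ $416.41.

$416.41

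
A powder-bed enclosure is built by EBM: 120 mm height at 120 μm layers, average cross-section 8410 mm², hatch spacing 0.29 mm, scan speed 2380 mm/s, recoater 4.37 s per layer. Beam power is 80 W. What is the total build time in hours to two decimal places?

4.60 hours

Layer count = ceil(120 / 0.12) = 1000.
Hatch length per layer = 8410 / 0.29 = 29000 mm.
Scan time per layer: 29000 / 2380 → 12.1849 s.
Per-layer time = 12.1849 + 4.37 = 16.5549 s.
Build time = 1000 × 16.5549 = 16554.9 s = 4.60 hours.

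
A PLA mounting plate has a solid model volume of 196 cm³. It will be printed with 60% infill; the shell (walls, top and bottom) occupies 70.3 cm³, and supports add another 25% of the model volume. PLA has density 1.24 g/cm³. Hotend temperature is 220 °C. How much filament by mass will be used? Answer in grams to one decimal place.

Infill region = 196 − 70.3, so 125.7 cm³.
Deposited infill = 0.60 × 125.7, so 75.42 cm³.
Support = 0.25 × 196 = 49 cm³.
Deposited volume: 70.3 + 75.42 + 49 → 194.72 cm³.
Mass = 194.72 × 1.24 = 241.4528 g.

241.5 g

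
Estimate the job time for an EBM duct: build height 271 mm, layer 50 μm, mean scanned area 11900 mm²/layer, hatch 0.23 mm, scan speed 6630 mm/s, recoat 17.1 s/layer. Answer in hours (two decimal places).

37.49 hours

Layer count = ceil(271 / 0.05) = 5420.
Scan path per layer = 11900 / 0.23, so 51739.1 mm.
Scan time per layer = 51739.1 / 6630, so 7.8038 s.
Layer cycle = 7.8038 + 17.1, so 24.9038 s.
5420 layers × 24.9038 s/layer = 134978.596 s, i.e. 37.49 hours.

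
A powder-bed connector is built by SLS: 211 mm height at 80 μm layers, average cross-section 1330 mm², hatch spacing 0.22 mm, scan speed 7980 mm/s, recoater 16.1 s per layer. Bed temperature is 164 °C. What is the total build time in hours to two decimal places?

12.35 hours

Layers = ⌈211/0.08⌉ = 2638.
Scan path per layer = 1330 / 0.22 = 6045.5 mm.
Scan time per layer = 6045.5 / 7980 = 0.7576 s.
Per-layer time = 0.7576 + 16.1, so 16.8576 s.
Total: 2638 × 16.8576 s = 44470.3488 s → 12.35 hours.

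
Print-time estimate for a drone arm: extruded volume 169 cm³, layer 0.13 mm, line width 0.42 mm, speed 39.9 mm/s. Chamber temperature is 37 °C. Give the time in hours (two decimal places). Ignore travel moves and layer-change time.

Line area: 0.13 × 0.42 → 0.0546 mm².
Total extruded path = 169000/0.0546 = 3095238.1 mm.
Print-move time = 3095238.1 / 39.9, so 77574.9 s.
Converting: 77574.9 s = 21.55 hours.

21.55 hours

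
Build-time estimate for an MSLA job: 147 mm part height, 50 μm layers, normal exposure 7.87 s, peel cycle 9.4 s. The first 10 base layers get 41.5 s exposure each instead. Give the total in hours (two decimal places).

14.20 hours

Number of layers: 147 / 0.05 → 2940 (rounded up).
Base layers = 10 × (41.5 + 9.4), so 509 s.
Regular layers = 2930 × (7.87 + 9.4) = 50601.1 s.
Sum: 509 + 50601.1 = 51110.1 s → 14.20 hours.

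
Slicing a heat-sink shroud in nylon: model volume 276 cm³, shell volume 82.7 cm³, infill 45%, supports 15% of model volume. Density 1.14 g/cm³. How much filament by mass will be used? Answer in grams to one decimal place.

240.6 g

Interior volume = 276 − 82.7 = 193.3 cm³.
Infill deposited: 0.45 × 193.3 → 86.985 cm³.
Support = 0.15 × 276, so 41.4 cm³.
Deposited volume: 82.7 + 86.985 + 41.4 → 211.085 cm³.
Mass = 211.085 × 1.14, so 240.6369 g.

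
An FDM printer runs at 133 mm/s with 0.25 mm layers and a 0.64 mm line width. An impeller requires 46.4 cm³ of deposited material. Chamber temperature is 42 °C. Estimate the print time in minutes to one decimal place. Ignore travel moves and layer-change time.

36.3 minutes

Line area: 0.25 × 0.64 → 0.16 mm².
Path length: 46400 mm³ / 0.16 mm² → 290000 mm.
Time extruding: 290000 / 133 → 2180.5 s.
2180.5 s = 36.3 minutes.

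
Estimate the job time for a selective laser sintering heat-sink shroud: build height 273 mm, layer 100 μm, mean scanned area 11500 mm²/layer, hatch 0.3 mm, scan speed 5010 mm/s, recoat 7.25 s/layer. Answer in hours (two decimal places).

11.30 hours

Layer count = ceil(273 / 0.1) = 2730.
Per-layer scan distance = 11500 / 0.3 = 38333.3 mm.
Laser time per layer = 38333.3 / 5010, so 7.6514 s.
Layer cycle = 7.6514 + 7.25 = 14.9014 s.
2730 layers × 14.9014 s/layer = 40680.822 s, i.e. 11.30 hours.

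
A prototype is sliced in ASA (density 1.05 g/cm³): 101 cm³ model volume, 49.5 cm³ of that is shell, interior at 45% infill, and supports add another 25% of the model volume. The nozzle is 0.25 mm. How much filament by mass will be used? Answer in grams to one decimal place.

102.8 g

Volume inside the shell: 101 − 49.5 → 51.5 cm³.
Infill deposited: 0.45 × 51.5 → 23.175 cm³.
Support: 0.25 × 101 → 25.25 cm³.
Total extruded = 49.5 + 23.175 + 25.25 = 97.925 cm³.
Mass: 97.925 × 1.05 → 102.82125 g.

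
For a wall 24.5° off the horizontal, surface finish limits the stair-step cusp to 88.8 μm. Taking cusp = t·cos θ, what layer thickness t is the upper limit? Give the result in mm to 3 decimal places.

0.098 mm

Layer height = cusp / cos(24.5°) = 0.0888 / 0.9100 = 0.098 mm.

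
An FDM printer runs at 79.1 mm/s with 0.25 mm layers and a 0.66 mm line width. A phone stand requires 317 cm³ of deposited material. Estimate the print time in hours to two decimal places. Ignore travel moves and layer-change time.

Extrusion cross-section = 0.25 × 0.66, so 0.165 mm².
Total extruded path = 317000/0.165 = 1921212.1 mm.
Print-move time = 1921212.1 / 79.1 = 24288.4 s.
Converting: 24288.4 s = 6.75 hours.

6.75 hours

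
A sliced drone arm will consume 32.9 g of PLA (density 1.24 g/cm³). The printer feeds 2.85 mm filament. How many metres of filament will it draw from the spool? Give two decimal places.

Extruded volume: 32.9/1.24 = 26.5323 cm³ (26532.3 mm³).
A = π r² = π × 1.425² = 6.3794 mm².
Length = 26532.3 / 6.3794 = 4159.06 mm = 4.16 m.

4.16 m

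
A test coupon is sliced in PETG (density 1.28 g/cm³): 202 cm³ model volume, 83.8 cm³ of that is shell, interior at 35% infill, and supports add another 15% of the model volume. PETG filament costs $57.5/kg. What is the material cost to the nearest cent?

$11.44

Volume inside the shell = 202 − 83.8 = 118.2 cm³.
Infill volume = 0.35 × 118.2 = 41.37 cm³.
Support = 0.15 × 202 = 30.3 cm³.
Total extruded = 83.8 + 41.37 + 30.3, so 155.47 cm³.
Mass = 155.47 × 1.28, so 199.0016 g.
Cost = 199.0016 g / 1000 × $57.5/kg = $11.44.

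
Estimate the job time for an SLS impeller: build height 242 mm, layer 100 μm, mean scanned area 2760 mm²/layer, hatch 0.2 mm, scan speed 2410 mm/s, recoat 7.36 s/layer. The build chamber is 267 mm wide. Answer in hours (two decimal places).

8.80 hours

Layer count = ceil(242 / 0.1) = 2420.
Scan path per layer: 2760 / 0.2 → 13800 mm.
Per-layer scan time: 13800 / 2410 → 5.7261 s.
Per-layer time = 5.7261 + 7.36, so 13.0861 s.
Total: 2420 × 13.0861 s = 31668.362 s → 8.80 hours.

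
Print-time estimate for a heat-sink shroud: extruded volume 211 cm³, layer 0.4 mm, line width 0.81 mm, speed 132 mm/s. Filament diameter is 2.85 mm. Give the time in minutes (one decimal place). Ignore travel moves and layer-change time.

82.2 minutes

Bead cross-section = 0.4 × 0.81, so 0.324 mm².
Total extruded path = 211000/0.324 = 651234.6 mm.
Time extruding: 651234.6 / 132 → 4933.6 s.
In the requested units: 4933.6 s = 82.2 minutes.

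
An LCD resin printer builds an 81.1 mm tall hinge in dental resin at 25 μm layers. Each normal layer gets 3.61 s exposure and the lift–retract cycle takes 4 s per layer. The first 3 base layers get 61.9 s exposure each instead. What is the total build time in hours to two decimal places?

Layers = ⌈81.1/0.025⌉ = 3244.
Base layers = 3 × (61.9 + 4) = 197.7 s.
Regular layers: 3241 × (3.61 + 4) → 24664.01 s.
Total = 197.7 + 24664.01 = 24861.71 s = 6.91 hours.

6.91 hours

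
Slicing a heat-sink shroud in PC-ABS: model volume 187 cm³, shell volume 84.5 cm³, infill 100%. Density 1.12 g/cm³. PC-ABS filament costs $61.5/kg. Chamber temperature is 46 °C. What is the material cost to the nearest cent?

Interior volume = 187 − 84.5 = 102.5 cm³.
Infill volume = 1.00 × 102.5 = 102.5 cm³.
Total extruded = 84.5 + 102.5 = 187 cm³.
Mass = 187 × 1.12 = 209.44 g.
At $61.5/kg: 209.44/1000 × 61.5 = $12.88.

$12.88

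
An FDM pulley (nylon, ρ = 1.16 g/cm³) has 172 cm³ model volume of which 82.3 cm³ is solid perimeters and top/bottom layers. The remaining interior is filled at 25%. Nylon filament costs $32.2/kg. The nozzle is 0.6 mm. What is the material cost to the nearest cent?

$3.91

Infill region = 172 − 82.3 = 89.7 cm³.
Deposited infill = 0.25 × 89.7 = 22.425 cm³.
Total extruded: 82.3 + 22.425 → 104.725 cm³.
Mass = 104.725 × 1.16 = 121.481 g.
At $32.2/kg: 121.481/1000 × 32.2 = $3.91.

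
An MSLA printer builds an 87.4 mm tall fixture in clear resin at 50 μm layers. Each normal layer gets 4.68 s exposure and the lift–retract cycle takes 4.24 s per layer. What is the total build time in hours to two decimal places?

Number of layers: 87.4 / 0.05 → 1748 (rounded up).
Each layer takes: 4.68 + 4.24 → 8.92 s.
Build time: 1748 × 8.92 s = 15592.16 s, i.e. 4.33 hours.

4.33 hours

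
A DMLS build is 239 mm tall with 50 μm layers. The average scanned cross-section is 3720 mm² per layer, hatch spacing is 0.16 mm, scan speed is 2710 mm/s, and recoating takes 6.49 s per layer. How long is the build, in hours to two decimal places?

20.01 hours

Number of layers: 239 / 0.05 → 4780 (rounded up).
Per-layer scan distance = 3720 / 0.16, so 23250 mm.
Scan time per layer: 23250 / 2710 → 8.5793 s.
Time per layer: 8.5793 + 6.49 → 15.0693 s.
4780 layers × 15.0693 s/layer = 72031.254 s, i.e. 20.01 hours.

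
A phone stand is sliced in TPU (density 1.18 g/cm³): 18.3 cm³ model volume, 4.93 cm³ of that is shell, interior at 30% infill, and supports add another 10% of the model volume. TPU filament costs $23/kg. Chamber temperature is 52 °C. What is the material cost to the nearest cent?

Volume inside the shell = 18.3 − 4.93, so 13.37 cm³.
Deposited infill = 0.30 × 13.37, so 4.011 cm³.
Support: 0.10 × 18.3 → 1.83 cm³.
Total extruded = 4.93 + 4.011 + 1.83, so 10.771 cm³.
Mass = 10.771 × 1.18 = 12.70978 g.
Cost = 12.70978 g / 1000 × $23/kg = $0.29.

$0.29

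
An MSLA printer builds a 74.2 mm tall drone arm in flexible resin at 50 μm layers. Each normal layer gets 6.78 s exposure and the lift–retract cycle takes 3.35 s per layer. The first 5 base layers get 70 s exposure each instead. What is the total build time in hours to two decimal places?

Number of layers: 74.2 / 0.05 → 1484 (rounded up).
Base layers = 5 × (70 + 3.35) = 366.75 s.
Normal layers: 1479 × (6.78 + 3.35) → 14982.27 s.
Sum: 366.75 + 14982.27 = 15349.02 s → 4.26 hours.

4.26 hours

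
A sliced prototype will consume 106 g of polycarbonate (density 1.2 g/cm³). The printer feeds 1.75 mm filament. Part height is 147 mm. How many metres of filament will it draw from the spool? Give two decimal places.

Extruded volume: 106/1.2 = 88.3333 cm³ (88333.3 mm³).
Filament cross-section = π × (1.75/2)² = 2.4053 mm².
L = V/A = 88333.3/2.4053 = 36724.44 mm → 36.72 m.

36.72 m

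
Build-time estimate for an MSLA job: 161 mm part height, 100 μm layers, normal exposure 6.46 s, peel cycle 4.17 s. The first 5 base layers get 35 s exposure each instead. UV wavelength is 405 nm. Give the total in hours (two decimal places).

Layer count = ceil(161 / 0.1) = 1610.
Base layers = 5 × (35 + 4.17), so 195.85 s.
Normal layers: 1605 × (6.46 + 4.17) → 17061.15 s.
Sum: 195.85 + 17061.15 = 17257 s → 4.79 hours.

4.79 hours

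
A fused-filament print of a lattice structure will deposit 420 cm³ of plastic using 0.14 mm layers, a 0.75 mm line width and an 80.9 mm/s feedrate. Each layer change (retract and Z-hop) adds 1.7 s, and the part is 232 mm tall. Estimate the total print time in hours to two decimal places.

14.52 hours

Extrusion cross-section: 0.14 × 0.75 → 0.105 mm².
Toolpath length = 420 cm³ / 0.105 mm² = 420000 / 0.105 = 4000000 mm.
Time extruding = 4000000 / 80.9, so 49443.8 s.
Number of layers: 232 / 0.14 → 1658 (rounded up).
Non-print overhead: 1658 × 1.7 → 2818.6 s.
Total = 49443.8 + 2818.6 = 52262.4 s = 14.52 hours.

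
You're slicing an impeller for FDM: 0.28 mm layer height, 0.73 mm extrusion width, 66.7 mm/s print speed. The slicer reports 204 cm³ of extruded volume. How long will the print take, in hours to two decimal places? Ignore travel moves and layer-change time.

4.16 hours

Extrusion cross-section = 0.28 × 0.73, so 0.2044 mm².
Total extruded path = 204000/0.2044 = 998043.1 mm.
Print-move time: 998043.1 / 66.7 → 14963.2 s.
Converting: 14963.2 s = 4.16 hours.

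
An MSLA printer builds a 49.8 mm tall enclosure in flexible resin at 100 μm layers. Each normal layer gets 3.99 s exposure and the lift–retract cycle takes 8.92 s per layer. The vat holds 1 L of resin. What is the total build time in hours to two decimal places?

Number of layers: 49.8 / 0.1 → 498 (rounded up).
Per-layer time: 3.99 + 8.92 → 12.91 s.
Build time: 498 × 12.91 s = 6429.18 s, i.e. 1.79 hours.

1.79 hours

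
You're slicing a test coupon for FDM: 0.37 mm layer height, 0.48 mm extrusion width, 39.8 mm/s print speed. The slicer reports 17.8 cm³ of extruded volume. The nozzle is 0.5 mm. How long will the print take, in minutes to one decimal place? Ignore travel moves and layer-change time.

42.0 minutes

Extrusion cross-section = 0.37 × 0.48 = 0.1776 mm².
Toolpath length = 17.8 cm³ / 0.1776 mm² = 17800 / 0.1776 = 100225.2 mm.
Print-move time: 100225.2 / 39.8 → 2518.2 s.
2518.2 s = 42.0 minutes.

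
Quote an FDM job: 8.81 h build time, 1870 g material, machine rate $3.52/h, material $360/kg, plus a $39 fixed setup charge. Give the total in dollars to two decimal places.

Machine cost: 3.52 × 8.81 → $31.0112.
Feedstock cost = 360 × 1870/1000 = $673.20.
Adding setup: 31.0112 + 673.20 + 39 → 743.2112 ≈ $743.21.

$743.21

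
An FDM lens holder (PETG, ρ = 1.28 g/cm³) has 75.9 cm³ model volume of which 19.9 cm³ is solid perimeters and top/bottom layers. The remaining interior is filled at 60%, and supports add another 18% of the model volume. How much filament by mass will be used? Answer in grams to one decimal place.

86.0 g

Volume inside the shell = 75.9 − 19.9 = 56 cm³.
Deposited infill = 0.60 × 56, so 33.6 cm³.
Support: 0.18 × 75.9 → 13.662 cm³.
Total printed volume: 19.9 + 33.6 + 13.662 → 67.162 cm³.
Mass = 67.162 × 1.28, so 85.96736 g.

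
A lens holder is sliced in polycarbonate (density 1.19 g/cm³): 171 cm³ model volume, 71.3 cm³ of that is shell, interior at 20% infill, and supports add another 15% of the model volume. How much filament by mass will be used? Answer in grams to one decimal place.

139.1 g

Infill region = 171 − 71.3 = 99.7 cm³.
Infill volume: 0.20 × 99.7 → 19.94 cm³.
Support: 0.15 × 171 → 25.65 cm³.
Total printed volume: 71.3 + 19.94 + 25.65 → 116.89 cm³.
Mass: 116.89 × 1.19 → 139.0991 g.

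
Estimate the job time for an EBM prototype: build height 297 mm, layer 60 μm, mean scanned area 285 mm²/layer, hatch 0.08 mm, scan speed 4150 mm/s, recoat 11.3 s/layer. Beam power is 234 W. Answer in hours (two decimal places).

Number of layers: 297 / 0.06 → 4950 (rounded up).
Per-layer scan distance: 285 / 0.08 → 3562.5 mm.
Scan time per layer = 3562.5 / 4150, so 0.8584 s.
Per-layer time = 0.8584 + 11.3 = 12.1584 s.
Total: 4950 × 12.1584 s = 60184.08 s → 16.72 hours.

16.72 hours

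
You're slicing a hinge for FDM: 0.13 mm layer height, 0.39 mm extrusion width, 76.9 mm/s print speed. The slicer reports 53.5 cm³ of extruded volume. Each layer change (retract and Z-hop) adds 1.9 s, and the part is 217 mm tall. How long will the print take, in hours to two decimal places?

Extrusion cross-section = 0.13 × 0.39 = 0.0507 mm².
Total extruded path = 53500/0.0507 = 1055226.8 mm.
Extrusion time = 1055226.8 / 76.9 = 13722.1 s.
Layers = ⌈217/0.13⌉ = 1670.
Z-hop total = 1670 × 1.9, so 3173 s.
Altogether 13722.1 + 3173 = 16895.1 s, i.e. 4.69 hours.

4.69 hours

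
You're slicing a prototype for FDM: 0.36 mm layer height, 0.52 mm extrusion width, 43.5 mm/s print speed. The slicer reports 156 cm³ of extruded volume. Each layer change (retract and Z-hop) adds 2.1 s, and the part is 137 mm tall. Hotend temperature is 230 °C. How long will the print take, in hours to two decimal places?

5.54 hours

Bead cross-section = 0.36 × 0.52 = 0.1872 mm².
Toolpath length = 156 cm³ / 0.1872 mm² = 156000 / 0.1872 = 833333.3 mm.
Time extruding = 833333.3 / 43.5 = 19157.1 s.
Layer count = ceil(137 / 0.36) = 381.
Non-print overhead = 381 × 2.1, so 800.1 s.
Altogether 19157.1 + 800.1 = 19957.2 s, i.e. 5.54 hours.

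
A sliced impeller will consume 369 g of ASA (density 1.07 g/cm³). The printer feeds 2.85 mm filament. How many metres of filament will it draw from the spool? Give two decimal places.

Extruded volume: 369/1.07 = 344.8598 cm³ (344859.8 mm³).
A = π r² = π × 1.425² = 6.3794 mm².
Length = 344859.8 / 6.3794 = 54058.34 mm = 54.06 m.

54.06 m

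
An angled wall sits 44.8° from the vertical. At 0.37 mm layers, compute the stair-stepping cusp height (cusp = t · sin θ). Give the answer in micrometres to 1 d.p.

h_c = t·sin θ = 0.37 × 0.7046 = 0.260702 mm (260.7 μm).

260.7 μm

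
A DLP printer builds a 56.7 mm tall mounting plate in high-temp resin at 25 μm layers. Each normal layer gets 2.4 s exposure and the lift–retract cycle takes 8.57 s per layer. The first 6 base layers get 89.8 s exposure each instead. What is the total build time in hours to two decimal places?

7.06 hours

Number of layers: 56.7 / 0.025 → 2268 (rounded up).
Base layers: 6 × (89.8 + 8.57) → 590.22 s.
Normal layers = 2262 × (2.4 + 8.57) = 24814.14 s.
Total = 590.22 + 24814.14 = 25404.36 s = 7.06 hours.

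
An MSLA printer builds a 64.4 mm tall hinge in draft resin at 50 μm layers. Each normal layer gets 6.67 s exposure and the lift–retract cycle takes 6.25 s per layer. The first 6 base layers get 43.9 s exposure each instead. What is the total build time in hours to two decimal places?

4.68 hours

Number of layers: 64.4 / 0.05 → 1288 (rounded up).
Bottom layers: 6 × (43.9 + 6.25) → 300.9 s.
Remaining layers = 1282 × (6.67 + 6.25), so 16563.44 s.
Sum: 300.9 + 16563.44 = 16864.34 s → 4.68 hours.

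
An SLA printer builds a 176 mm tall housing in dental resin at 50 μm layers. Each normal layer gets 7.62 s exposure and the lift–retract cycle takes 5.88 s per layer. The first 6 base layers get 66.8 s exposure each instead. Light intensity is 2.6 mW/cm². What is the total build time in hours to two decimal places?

Number of layers: 176 / 0.05 → 3520 (rounded up).
Burn-in layers = 6 × (66.8 + 5.88) = 436.08 s.
Remaining layers: 3514 × (7.62 + 5.88) → 47439 s.
Sum: 436.08 + 47439 = 47875.08 s → 13.30 hours.

13.30 hours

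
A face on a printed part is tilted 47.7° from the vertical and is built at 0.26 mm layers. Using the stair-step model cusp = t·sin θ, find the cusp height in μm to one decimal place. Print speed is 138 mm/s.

192.3 μm

Cusp = layer height × sin(47.7°) = 0.26 × 0.7396 = 0.192296 mm = 192.3 μm.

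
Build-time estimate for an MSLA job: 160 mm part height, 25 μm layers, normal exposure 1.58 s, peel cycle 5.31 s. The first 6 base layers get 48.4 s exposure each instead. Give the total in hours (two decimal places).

12.33 hours

Layer count = ceil(160 / 0.025) = 6400.
Base layers = 6 × (48.4 + 5.31) = 322.26 s.
Remaining layers = 6394 × (1.58 + 5.31) = 44054.66 s.
Total = 322.26 + 44054.66 = 44376.92 s = 12.33 hours.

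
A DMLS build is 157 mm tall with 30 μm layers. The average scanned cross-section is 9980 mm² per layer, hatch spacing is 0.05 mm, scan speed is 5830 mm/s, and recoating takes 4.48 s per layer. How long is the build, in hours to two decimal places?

Number of layers: 157 / 0.03 → 5234 (rounded up).
Per-layer scan distance = 9980 / 0.05, so 199600 mm.
Scan time per layer = 199600 / 5830, so 34.2367 s.
Layer cycle: 34.2367 + 4.48 → 38.7167 s.
5234 layers × 38.7167 s/layer = 202643.2078 s, i.e. 56.29 hours.

56.29 hours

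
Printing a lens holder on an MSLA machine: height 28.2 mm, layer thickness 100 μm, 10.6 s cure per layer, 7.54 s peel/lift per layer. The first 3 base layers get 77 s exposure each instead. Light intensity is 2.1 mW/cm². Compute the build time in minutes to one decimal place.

Layer count = ceil(28.2 / 0.1) = 282.
Burn-in layers = 3 × (77 + 7.54) = 253.62 s.
Normal layers = 279 × (10.6 + 7.54) = 5061.06 s.
Sum: 253.62 + 5061.06 = 5314.68 s → 88.6 minutes.

88.6 minutes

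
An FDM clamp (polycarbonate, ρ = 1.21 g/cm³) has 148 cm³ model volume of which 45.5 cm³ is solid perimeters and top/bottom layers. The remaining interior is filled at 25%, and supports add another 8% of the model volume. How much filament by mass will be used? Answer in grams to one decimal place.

100.4 g

Interior volume: 148 − 45.5 → 102.5 cm³.
Infill deposited: 0.25 × 102.5 → 25.625 cm³.
Support = 0.08 × 148, so 11.84 cm³.
Total printed volume: 45.5 + 25.625 + 11.84 → 82.965 cm³.
Mass = 82.965 × 1.21, so 100.38765 g.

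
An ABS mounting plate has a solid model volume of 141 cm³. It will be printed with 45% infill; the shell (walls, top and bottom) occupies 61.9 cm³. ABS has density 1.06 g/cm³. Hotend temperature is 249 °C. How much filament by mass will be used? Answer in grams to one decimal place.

Volume inside the shell: 141 − 61.9 → 79.1 cm³.
Deposited infill = 0.45 × 79.1, so 35.595 cm³.
Deposited volume = 61.9 + 35.595, so 97.495 cm³.
Mass = 97.495 × 1.06 = 103.3447 g.

103.3 g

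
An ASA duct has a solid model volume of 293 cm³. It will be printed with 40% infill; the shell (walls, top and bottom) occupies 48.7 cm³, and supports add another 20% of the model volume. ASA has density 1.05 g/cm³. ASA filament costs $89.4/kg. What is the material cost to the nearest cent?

Volume inside the shell: 293 − 48.7 → 244.3 cm³.
Infill volume: 0.40 × 244.3 → 97.72 cm³.
Support: 0.20 × 293 → 58.6 cm³.
Total extruded: 48.7 + 97.72 + 58.6 → 205.02 cm³.
Mass = 205.02 × 1.05, so 215.271 g.
Cost = 215.271 g / 1000 × $89.4/kg = $19.25.

$19.25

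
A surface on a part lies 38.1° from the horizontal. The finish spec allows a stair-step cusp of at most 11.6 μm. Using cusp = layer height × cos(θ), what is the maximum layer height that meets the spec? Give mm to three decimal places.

0.015 mm

cos(38.1°) = 0.7869; t_max = 0.0116/0.7869 = 0.015 mm.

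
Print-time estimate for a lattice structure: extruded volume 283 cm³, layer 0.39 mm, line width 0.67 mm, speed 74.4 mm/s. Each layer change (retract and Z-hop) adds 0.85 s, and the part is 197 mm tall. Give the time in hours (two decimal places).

Bead cross-section = 0.39 × 0.67 = 0.2613 mm².
Total extruded path = 283000/0.2613 = 1083046.3 mm.
Time extruding = 1083046.3 / 74.4, so 14557.1 s.
Layer count = ceil(197 / 0.39) = 506.
Z-hop total = 506 × 0.85 = 430.1 s.
Total = 14557.1 + 430.1 = 14987.2 s = 4.16 hours.

4.16 hours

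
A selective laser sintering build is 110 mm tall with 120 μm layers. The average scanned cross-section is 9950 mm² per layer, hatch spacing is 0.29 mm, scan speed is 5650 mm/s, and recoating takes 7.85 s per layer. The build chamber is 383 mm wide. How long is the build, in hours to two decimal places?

3.55 hours

Layers = ⌈110/0.12⌉ = 917.
Hatch length per layer = 9950 / 0.29, so 34310.3 mm.
Scan time per layer: 34310.3 / 5650 → 6.0726 s.
Layer cycle: 6.0726 + 7.85 → 13.9226 s.
Total: 917 × 13.9226 s = 12767.0242 s → 3.55 hours.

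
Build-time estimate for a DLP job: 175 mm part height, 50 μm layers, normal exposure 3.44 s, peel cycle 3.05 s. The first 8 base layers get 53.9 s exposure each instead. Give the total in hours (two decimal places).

6.42 hours

Layers = ⌈175/0.05⌉ = 3500.
Base layers = 8 × (53.9 + 3.05), so 455.6 s.
Remaining layers = 3492 × (3.44 + 3.05) = 22663.08 s.
Sum: 455.6 + 22663.08 = 23118.68 s → 6.42 hours.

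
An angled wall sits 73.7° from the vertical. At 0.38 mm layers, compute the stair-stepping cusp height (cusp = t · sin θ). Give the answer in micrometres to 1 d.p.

364.7 μm

h_c = t·sin θ = 0.38 × 0.9598 = 0.364724 mm (364.7 μm).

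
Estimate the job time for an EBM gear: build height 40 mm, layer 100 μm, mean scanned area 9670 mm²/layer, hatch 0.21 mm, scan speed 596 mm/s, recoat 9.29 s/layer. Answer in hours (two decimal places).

9.62 hours

Layer count = ceil(40 / 0.1) = 400.
Hatch length per layer = 9670 / 0.21 = 46047.6 mm.
Per-layer scan time = 46047.6 / 596, so 77.2611 s.
Per-layer time: 77.2611 + 9.29 → 86.5511 s.
Build time = 400 × 86.5511 = 34620.44 s = 9.62 hours.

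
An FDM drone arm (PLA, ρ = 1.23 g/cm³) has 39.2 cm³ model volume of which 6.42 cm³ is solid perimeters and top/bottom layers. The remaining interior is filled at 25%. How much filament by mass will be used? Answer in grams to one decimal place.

Infill region = 39.2 − 6.42 = 32.78 cm³.
Infill volume = 0.25 × 32.78, so 8.195 cm³.
Total extruded = 6.42 + 8.195 = 14.615 cm³.
Mass = 14.615 × 1.23, so 17.97645 g.

18.0 g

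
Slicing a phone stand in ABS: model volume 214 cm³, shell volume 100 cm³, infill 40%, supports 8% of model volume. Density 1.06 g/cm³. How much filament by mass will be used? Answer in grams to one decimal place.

Interior volume = 214 − 100 = 114 cm³.
Infill volume = 0.40 × 114 = 45.6 cm³.
Support: 0.08 × 214 → 17.12 cm³.
Total printed volume: 100 + 45.6 + 17.12 → 162.72 cm³.
Mass: 162.72 × 1.06 → 172.4832 g.

172.5 g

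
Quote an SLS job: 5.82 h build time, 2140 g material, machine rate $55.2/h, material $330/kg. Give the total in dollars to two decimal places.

$1027.46

Time charge = 55.2 × 5.82, so $321.264.
Material charge = 330 × 2140/1000 = $706.20.
Total = 321.264 + 706.20 = 1027.464 ≈ $1027.46.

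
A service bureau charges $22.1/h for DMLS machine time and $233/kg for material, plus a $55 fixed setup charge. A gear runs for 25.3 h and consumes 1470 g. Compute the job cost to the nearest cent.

Machine-time cost = 22.1 × 25.3, so $559.13.
Feedstock cost = 233 × 1470/1000 = $342.51.
Adding setup: 559.13 + 342.51 + 55 → $956.64.

$956.64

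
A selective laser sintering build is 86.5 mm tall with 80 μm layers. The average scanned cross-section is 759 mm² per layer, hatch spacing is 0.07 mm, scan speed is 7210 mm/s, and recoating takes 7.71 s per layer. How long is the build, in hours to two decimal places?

2.77 hours

Number of layers: 86.5 / 0.08 → 1082 (rounded up).
Per-layer scan distance: 759 / 0.07 → 10842.9 mm.
Laser time per layer: 10842.9 / 7210 → 1.5039 s.
Layer cycle = 1.5039 + 7.71 = 9.2139 s.
1082 layers × 9.2139 s/layer = 9969.4398 s, i.e. 2.77 hours.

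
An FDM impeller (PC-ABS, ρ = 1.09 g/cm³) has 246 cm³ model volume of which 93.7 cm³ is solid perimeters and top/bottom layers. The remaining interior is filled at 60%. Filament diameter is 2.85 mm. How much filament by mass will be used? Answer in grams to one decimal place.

Volume inside the shell = 246 − 93.7 = 152.3 cm³.
Infill volume = 0.60 × 152.3 = 91.38 cm³.
Total printed volume = 93.7 + 91.38 = 185.08 cm³.
Mass = 185.08 × 1.09, so 201.7372 g.

201.7 g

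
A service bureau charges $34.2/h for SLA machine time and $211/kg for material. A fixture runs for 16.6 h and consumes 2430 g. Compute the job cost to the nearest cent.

Machine cost = 34.2 × 16.6 = $567.72.
Feedstock cost: 211 × 2430/1000 → $512.73.
Total = 567.72 + 512.73 = $1080.45.

$1080.45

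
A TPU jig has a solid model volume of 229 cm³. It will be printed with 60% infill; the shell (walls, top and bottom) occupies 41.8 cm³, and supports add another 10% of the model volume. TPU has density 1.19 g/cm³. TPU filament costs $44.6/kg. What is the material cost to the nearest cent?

$9.40

Volume inside the shell: 229 − 41.8 → 187.2 cm³.
Infill volume: 0.60 × 187.2 → 112.32 cm³.
Support: 0.10 × 229 → 22.9 cm³.
Total extruded = 41.8 + 112.32 + 22.9, so 177.02 cm³.
Mass = 177.02 × 1.19, so 210.6538 g.
Cost = 210.6538 g / 1000 × $44.6/kg = $9.40.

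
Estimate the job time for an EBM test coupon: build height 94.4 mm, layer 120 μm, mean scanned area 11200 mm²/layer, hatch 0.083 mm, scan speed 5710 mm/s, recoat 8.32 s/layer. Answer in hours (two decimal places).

6.99 hours

Layers = ⌈94.4/0.12⌉ = 787.
Scan path per layer = 11200 / 0.083 = 134939.8 mm.
Scan time per layer = 134939.8 / 5710, so 23.6322 s.
Layer cycle = 23.6322 + 8.32, so 31.9522 s.
Total: 787 × 31.9522 s = 25146.3814 s → 6.99 hours.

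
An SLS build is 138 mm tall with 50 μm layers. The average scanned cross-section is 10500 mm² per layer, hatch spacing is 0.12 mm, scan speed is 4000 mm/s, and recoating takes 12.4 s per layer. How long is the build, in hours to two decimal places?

Layer count = ceil(138 / 0.05) = 2760.
Hatch length per layer: 10500 / 0.12 → 87500 mm.
Laser time per layer = 87500 / 4000 = 21.875 s.
Layer cycle = 21.875 + 12.4 = 34.275 s.
2760 layers × 34.275 s/layer = 94599 s, i.e. 26.28 hours.

26.28 hours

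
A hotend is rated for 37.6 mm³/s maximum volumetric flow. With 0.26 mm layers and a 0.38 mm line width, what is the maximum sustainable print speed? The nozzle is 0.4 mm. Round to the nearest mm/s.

381 mm/s

Extrusion cross-section = 0.26 × 0.38 = 0.0988 mm².
v_max = Q/A = 37.6/0.0988 = 380.57 mm/s → 381 mm/s.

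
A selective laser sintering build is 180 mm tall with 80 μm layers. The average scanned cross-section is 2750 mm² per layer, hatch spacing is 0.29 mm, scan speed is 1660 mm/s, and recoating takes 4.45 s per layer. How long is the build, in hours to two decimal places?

6.35 hours

Layer count = ceil(180 / 0.08) = 2250.
Per-layer scan distance = 2750 / 0.29 = 9482.8 mm.
Laser time per layer = 9482.8 / 1660 = 5.7125 s.
Per-layer time = 5.7125 + 4.45, so 10.1625 s.
2250 layers × 10.1625 s/layer = 22865.625 s, i.e. 6.35 hours.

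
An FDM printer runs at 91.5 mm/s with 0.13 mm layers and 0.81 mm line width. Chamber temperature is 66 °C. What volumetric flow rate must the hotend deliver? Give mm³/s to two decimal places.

9.63

A = 0.13 × 0.81, so 0.1053 mm².
Volumetric flow = 91.5 × 0.1053 = 9.63 mm³/s.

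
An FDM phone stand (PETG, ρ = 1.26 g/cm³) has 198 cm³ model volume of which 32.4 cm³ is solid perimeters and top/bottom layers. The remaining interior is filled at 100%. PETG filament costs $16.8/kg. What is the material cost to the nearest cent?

$4.19

Interior volume = 198 − 32.4 = 165.6 cm³.
Infill volume = 1.00 × 165.6, so 165.6 cm³.
Deposited volume = 32.4 + 165.6 = 198 cm³.
Mass = 198 × 1.26 = 249.48 g.
Cost = 249.48 g / 1000 × $16.8/kg = $4.19.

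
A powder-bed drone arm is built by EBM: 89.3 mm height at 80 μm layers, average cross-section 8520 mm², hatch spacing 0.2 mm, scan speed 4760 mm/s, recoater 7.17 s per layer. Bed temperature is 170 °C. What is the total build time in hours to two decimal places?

5.00 hours

Layer count = ceil(89.3 / 0.08) = 1117.
Hatch length per layer = 8520 / 0.2, so 42600 mm.
Scan time per layer = 42600 / 4760, so 8.9496 s.
Time per layer = 8.9496 + 7.17, so 16.1196 s.
Total: 1117 × 16.1196 s = 18005.5932 s → 5.00 hours.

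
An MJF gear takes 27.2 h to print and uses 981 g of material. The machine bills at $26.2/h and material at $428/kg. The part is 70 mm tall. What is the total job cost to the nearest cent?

$1132.51

Machine-time cost: 26.2 × 27.2 → $712.64.
Material cost = 428 × 981/1000, so $419.868.
Total = 712.64 + 419.868 = 1132.508 ≈ $1132.51.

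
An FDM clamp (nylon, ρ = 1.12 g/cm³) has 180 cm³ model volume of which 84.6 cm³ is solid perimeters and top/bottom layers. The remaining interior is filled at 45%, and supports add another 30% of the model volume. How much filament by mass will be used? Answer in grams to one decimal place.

Volume inside the shell: 180 − 84.6 → 95.4 cm³.
Infill deposited = 0.45 × 95.4 = 42.93 cm³.
Support: 0.30 × 180 → 54 cm³.
Total extruded = 84.6 + 42.93 + 54, so 181.53 cm³.
Mass = 181.53 × 1.12, so 203.3136 g.

203.3 g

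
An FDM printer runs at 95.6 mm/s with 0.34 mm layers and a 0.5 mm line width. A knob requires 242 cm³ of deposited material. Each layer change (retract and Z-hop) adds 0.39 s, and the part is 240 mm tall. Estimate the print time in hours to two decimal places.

Line area: 0.34 × 0.5 → 0.17 mm².
Toolpath length = 242 cm³ / 0.17 mm² = 242000 / 0.17 = 1423529.4 mm.
Extrusion time = 1423529.4 / 95.6 = 14890.5 s.
Number of layers: 240 / 0.34 → 706 (rounded up).
Layer-change overhead: 706 × 0.39 → 275.34 s.
Total = 14890.5 + 275.34 = 15165.84 s = 4.21 hours.

4.21 hours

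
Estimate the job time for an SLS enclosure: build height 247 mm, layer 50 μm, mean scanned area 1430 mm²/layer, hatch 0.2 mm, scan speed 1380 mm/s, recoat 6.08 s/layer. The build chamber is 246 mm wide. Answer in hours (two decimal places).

Number of layers: 247 / 0.05 → 4940 (rounded up).
Scan path per layer = 1430 / 0.2, so 7150 mm.
Scan time per layer = 7150 / 1380 = 5.1812 s.
Time per layer: 5.1812 + 6.08 → 11.2612 s.
Build time = 4940 × 11.2612 = 55630.328 s = 15.45 hours.

15.45 hours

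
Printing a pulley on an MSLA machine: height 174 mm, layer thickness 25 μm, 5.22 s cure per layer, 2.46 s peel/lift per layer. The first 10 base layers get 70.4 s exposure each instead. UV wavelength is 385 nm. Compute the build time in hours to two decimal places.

15.03 hours

Number of layers: 174 / 0.025 → 6960 (rounded up).
Burn-in layers: 10 × (70.4 + 2.46) → 728.6 s.
Regular layers = 6950 × (5.22 + 2.46), so 53376 s.
Sum: 728.6 + 53376 = 54104.6 s → 15.03 hours.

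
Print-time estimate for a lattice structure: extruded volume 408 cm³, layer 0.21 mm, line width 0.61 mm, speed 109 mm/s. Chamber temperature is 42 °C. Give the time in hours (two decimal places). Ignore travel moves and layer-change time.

8.12 hours

Bead cross-section = 0.21 × 0.61 = 0.1281 mm².
Total extruded path = 408000/0.1281 = 3185011.7 mm.
Print-move time: 3185011.7 / 109 → 29220.3 s.
That's 29220.3 s → 8.12 hours.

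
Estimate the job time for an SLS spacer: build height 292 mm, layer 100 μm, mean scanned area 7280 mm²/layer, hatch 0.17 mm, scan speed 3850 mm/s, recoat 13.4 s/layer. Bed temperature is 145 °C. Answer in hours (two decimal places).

19.89 hours

Layers = ⌈292/0.1⌉ = 2920.
Per-layer scan distance = 7280 / 0.17 = 42823.5 mm.
Scan time per layer: 42823.5 / 3850 → 11.123 s.
Per-layer time = 11.123 + 13.4, so 24.523 s.
Total: 2920 × 24.523 s = 71607.16 s → 19.89 hours.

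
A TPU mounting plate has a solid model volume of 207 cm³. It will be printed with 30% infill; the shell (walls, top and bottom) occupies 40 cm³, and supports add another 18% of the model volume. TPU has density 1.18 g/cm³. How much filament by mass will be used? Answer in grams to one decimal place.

Infill region = 207 − 40, so 167 cm³.
Infill volume: 0.30 × 167 → 50.1 cm³.
Support: 0.18 × 207 → 37.26 cm³.
Deposited volume = 40 + 50.1 + 37.26 = 127.36 cm³.
Mass: 127.36 × 1.18 → 150.2848 g.

150.3 g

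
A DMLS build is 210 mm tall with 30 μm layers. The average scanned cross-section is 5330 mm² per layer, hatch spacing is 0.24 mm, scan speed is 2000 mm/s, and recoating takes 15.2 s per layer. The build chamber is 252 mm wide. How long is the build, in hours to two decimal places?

Number of layers: 210 / 0.03 → 7000 (rounded up).
Hatch length per layer: 5330 / 0.24 → 22208.3 mm.
Scan time per layer = 22208.3 / 2000 = 11.1042 s.
Time per layer: 11.1042 + 15.2 → 26.3042 s.
Total: 7000 × 26.3042 s = 184129.4 s → 51.15 hours.

51.15 hours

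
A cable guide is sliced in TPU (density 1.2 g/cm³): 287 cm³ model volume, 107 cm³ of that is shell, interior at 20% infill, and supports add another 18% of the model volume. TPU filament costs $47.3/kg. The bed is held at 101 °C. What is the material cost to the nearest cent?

Interior volume = 287 − 107, so 180 cm³.
Infill deposited: 0.20 × 180 → 36 cm³.
Support: 0.18 × 287 → 51.66 cm³.
Total extruded: 107 + 36 + 51.66 → 194.66 cm³.
Mass: 194.66 × 1.2 → 233.592 g.
Cost = 233.592 g / 1000 × $47.3/kg = $11.05.

$11.05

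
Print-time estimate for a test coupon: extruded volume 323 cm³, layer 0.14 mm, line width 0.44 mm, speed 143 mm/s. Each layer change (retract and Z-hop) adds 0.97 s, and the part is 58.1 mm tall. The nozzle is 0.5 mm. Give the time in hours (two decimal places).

Extrusion cross-section: 0.14 × 0.44 → 0.0616 mm².
Total extruded path = 323000/0.0616 = 5243506.5 mm.
Print-move time = 5243506.5 / 143, so 36667.9 s.
Layer count = ceil(58.1 / 0.14) = 415.
Layer-change overhead = 415 × 0.97 = 402.55 s.
Total = 36667.9 + 402.55 = 37070.45 s = 10.30 hours.

10.30 hours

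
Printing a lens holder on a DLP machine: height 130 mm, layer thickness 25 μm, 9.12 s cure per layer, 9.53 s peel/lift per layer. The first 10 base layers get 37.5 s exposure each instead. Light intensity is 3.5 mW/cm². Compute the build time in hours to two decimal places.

27.02 hours

Number of layers: 130 / 0.025 → 5200 (rounded up).
Base layers = 10 × (37.5 + 9.53) = 470.3 s.
Regular layers: 5190 × (9.12 + 9.53) → 96793.5 s.
Total = 470.3 + 96793.5 = 97263.8 s = 27.02 hours.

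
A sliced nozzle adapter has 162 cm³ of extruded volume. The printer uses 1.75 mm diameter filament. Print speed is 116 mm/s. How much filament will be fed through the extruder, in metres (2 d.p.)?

67.35 m

A = π r² = π × 0.875² = 2.4053 mm².
Length = 162 cm³ / 2.4053 mm² = 162000 / 2.4053 = 67351.27 mm = 67.35 m.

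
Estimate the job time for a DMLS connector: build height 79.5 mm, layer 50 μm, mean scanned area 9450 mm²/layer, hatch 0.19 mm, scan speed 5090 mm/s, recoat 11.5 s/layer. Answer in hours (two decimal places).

Number of layers: 79.5 / 0.05 → 1590 (rounded up).
Per-layer scan distance: 9450 / 0.19 → 49736.8 mm.
Scan time per layer = 49736.8 / 5090, so 9.7715 s.
Time per layer: 9.7715 + 11.5 → 21.2715 s.
Total: 1590 × 21.2715 s = 33821.685 s → 9.39 hours.

9.39 hours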